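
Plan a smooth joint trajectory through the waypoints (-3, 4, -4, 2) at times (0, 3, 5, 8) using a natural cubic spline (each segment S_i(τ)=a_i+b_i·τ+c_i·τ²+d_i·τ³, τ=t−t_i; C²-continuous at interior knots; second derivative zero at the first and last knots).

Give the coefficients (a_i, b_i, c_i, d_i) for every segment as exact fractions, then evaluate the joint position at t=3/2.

Δ: Δ0=7/3, Δ1=-4, Δ2=2
row 1: diag=10, rhs=-38; c'=1/5, d'=-19/5
row 2: denom=10−2·1/5=48/5; d'=(36−2·-19/5)/(48/5)=109/24
back: M2=109/24
back: M1=-19/5−1/5·109/24=-113/24
M: M0=0, M1=-113/24, M2=109/24, M3=0
seg 0: a=-3, c=M0/2=0, d=(M1−M0)/(6·3)=-113/432, b=Δ0−h0·(2M0+M1)/6=75/16
seg 1: a=4, c=M1/2=-113/48, d=(M2−M1)/(6·2)=37/48, b=Δ1−h1·(2M1+M2)/6=-19/8
seg 2: a=-4, c=M2/2=109/48, d=(M3−M2)/(6·3)=-109/432, b=Δ2−h2·(2M2+M3)/6=-61/24
t_q=3/2 → seg 0, τ=3/2; S=-3+75/16·τ+0·τ²+-113/432·τ³=403/128

  seg 0: a=-3 b=75/16 c=0 d=-113/432
  seg 1: a=4 b=-19/8 c=-113/48 d=37/48
  seg 2: a=-4 b=-61/24 c=109/48 d=-109/432
S(3/2) = 403/128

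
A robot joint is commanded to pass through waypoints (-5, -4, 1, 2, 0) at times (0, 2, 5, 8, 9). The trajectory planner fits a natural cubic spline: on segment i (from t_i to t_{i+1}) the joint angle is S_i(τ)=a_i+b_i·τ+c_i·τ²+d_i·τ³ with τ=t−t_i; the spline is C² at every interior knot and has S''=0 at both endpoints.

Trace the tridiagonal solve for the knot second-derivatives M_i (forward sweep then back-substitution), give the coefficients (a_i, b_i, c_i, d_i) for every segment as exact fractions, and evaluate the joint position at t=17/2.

  seg 0: a=-5 b=29/133 c=0 d=75/1064
  seg 1: a=-4 b=283/266 c=225/532 d=-1063/14364
  seg 2: a=1 b=853/532 c=-97/399 d=-863/14364
  seg 3: a=2 b=-393/266 c=-417/532 d=139/532
S(17/2) = 4673/4256

Δ: Δ0=1/2, Δ1=5/3, Δ2=1/3, Δ3=-2
row 1: diag=10, rhs=7; c'=3/10, d'=7/10
row 2: denom=12−3·3/10=111/10; d'=(-8−3·7/10)/(111/10)=-101/111
row 3: denom=8−3·10/37=266/37; d'=(-14−3·-101/111)/(266/37)=-417/266
back: M3=-417/266
back: M2=-101/111−10/37·-417/266=-194/399
back: M1=7/10−3/10·-194/399=225/266
M: M0=0, M1=225/266, M2=-194/399, M3=-417/266, M4=0
seg 0: a=-5, c=M0/2=0, d=(M1−M0)/(6·2)=75/1064, b=Δ0−h0·(2M0+M1)/6=29/133
seg 1: a=-4, c=M1/2=225/532, d=(M2−M1)/(6·3)=-1063/14364, b=Δ1−h1·(2M1+M2)/6=283/266
seg 2: a=1, c=M2/2=-97/399, d=(M3−M2)/(6·3)=-863/14364, b=Δ2−h2·(2M2+M3)/6=853/532
seg 3: a=2, c=M3/2=-417/532, d=(M4−M3)/(6·1)=139/532, b=Δ3−h3·(2M3+M4)/6=-393/266
t_q=17/2 → seg 3, τ=1/2; S=2+-393/266·τ+-417/532·τ²+139/532·τ³=4673/4256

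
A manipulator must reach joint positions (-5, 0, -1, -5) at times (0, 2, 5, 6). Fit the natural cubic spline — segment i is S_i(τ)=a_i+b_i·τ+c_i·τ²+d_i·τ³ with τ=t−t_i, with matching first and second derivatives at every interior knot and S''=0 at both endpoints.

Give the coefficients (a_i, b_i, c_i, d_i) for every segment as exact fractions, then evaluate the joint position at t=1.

Δ: Δ0=5/2, Δ1=-1/3, Δ2=-4
row 1: diag=10, rhs=-17; c'=3/10, d'=-17/10
row 2: denom=8−3·3/10=71/10; d'=(-22−3·-17/10)/(71/10)=-169/71
back: M2=-169/71
back: M1=-17/10−3/10·-169/71=-70/71
M: M0=0, M1=-70/71, M2=-169/71, M3=0
seg 0: a=-5, c=M0/2=0, d=(M1−M0)/(6·2)=-35/426, b=Δ0−h0·(2M0+M1)/6=1205/426
seg 1: a=0, c=M1/2=-35/71, d=(M2−M1)/(6·3)=-11/142, b=Δ1−h1·(2M1+M2)/6=785/426
seg 2: a=-1, c=M2/2=-169/142, d=(M3−M2)/(6·1)=169/426, b=Δ2−h2·(2M2+M3)/6=-683/213
t_q=1 → seg 0, τ=1; S=-5+1205/426·τ+0·τ²+-35/426·τ³=-160/71

  seg 0: a=-5 b=1205/426 c=0 d=-35/426
  seg 1: a=0 b=785/426 c=-35/71 d=-11/142
  seg 2: a=-1 b=-683/213 c=-169/142 d=169/426
S(1) = -160/71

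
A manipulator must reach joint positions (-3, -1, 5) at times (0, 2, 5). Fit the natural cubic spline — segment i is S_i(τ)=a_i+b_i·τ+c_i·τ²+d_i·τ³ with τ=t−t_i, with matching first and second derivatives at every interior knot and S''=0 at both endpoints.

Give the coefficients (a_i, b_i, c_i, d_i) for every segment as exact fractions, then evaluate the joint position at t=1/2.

Δ: Δ0=1, Δ1=2
row 1: diag=10, rhs=6; c'=3/10, d'=3/5
back: M1=3/5
M: M0=0, M1=3/5, M2=0
seg 0: a=-3, c=M0/2=0, d=(M1−M0)/(6·2)=1/20, b=Δ0−h0·(2M0+M1)/6=4/5
seg 1: a=-1, c=M1/2=3/10, d=(M2−M1)/(6·3)=-1/30, b=Δ1−h1·(2M1+M2)/6=7/5
t_q=1/2 → seg 0, τ=1/2; S=-3+4/5·τ+0·τ²+1/20·τ³=-83/32

  seg 0: a=-3 b=4/5 c=0 d=1/20
  seg 1: a=-1 b=7/5 c=3/10 d=-1/30
S(1/2) = -83/32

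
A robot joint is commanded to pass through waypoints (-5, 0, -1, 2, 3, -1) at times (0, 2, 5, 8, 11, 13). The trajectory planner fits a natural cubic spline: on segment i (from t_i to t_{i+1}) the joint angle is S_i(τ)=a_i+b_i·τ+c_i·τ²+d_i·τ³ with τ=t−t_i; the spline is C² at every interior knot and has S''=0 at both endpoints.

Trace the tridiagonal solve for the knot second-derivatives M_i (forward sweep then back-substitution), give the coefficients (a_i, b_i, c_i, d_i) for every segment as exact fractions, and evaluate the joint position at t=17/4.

  seg 0: a=-5 b=8105/2538 c=0 d=-220/1269
  seg 1: a=0 b=2825/2538 c=-440/423 d=4249/22842
  seg 2: a=-1 b=-134/1269 c=1609/2538 d=-43/486
  seg 3: a=2 b=3323/2538 c=-206/1269 d=-1241/22842
  seg 4: a=3 b=-1436/1269 c=-551/846 d=551/5076
S(17/4) = -11599/18048

Δ: Δ0=5/2, Δ1=-1/3, Δ2=1, Δ3=1/3, Δ4=-2
row 1: diag=10, rhs=-17; c'=3/10, d'=-17/10
row 2: denom=12−3·3/10=111/10; d'=(8−3·-17/10)/(111/10)=131/111
row 3: denom=12−3·10/37=414/37; d'=(-4−3·131/111)/(414/37)=-31/46
row 4: denom=10−3·37/138=423/46; d'=(-14−3·-31/46)/(423/46)=-551/423
back: M4=-551/423
back: M3=-31/46−37/138·-551/423=-412/1269
back: M2=131/111−10/37·-412/1269=1609/1269
back: M1=-17/10−3/10·1609/1269=-880/423
M: M0=0, M1=-880/423, M2=1609/1269, M3=-412/1269, M4=-551/423, M5=0
seg 0: a=-5, c=M0/2=0, d=(M1−M0)/(6·2)=-220/1269, b=Δ0−h0·(2M0+M1)/6=8105/2538
seg 1: a=0, c=M1/2=-440/423, d=(M2−M1)/(6·3)=4249/22842, b=Δ1−h1·(2M1+M2)/6=2825/2538
seg 2: a=-1, c=M2/2=1609/2538, d=(M3−M2)/(6·3)=-43/486, b=Δ2−h2·(2M2+M3)/6=-134/1269
seg 3: a=2, c=M3/2=-206/1269, d=(M4−M3)/(6·3)=-1241/22842, b=Δ3−h3·(2M3+M4)/6=3323/2538
seg 4: a=3, c=M4/2=-551/846, d=(M5−M4)/(6·2)=551/5076, b=Δ4−h4·(2M4+M5)/6=-1436/1269
t_q=17/4 → seg 1, τ=9/4; S=0+2825/2538·τ+-440/423·τ²+4249/22842·τ³=-11599/18048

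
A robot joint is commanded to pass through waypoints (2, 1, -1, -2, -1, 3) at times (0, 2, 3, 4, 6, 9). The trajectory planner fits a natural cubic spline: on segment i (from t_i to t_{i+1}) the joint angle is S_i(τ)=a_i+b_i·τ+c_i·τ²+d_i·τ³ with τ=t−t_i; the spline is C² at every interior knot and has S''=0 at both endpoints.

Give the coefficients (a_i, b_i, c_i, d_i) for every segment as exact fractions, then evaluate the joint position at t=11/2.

Δ: Δ0=-1/2, Δ1=-2, Δ2=-1, Δ3=1/2, Δ4=4/3
row 1: diag=6, rhs=-9; c'=1/6, d'=-3/2
row 2: denom=4−1·1/6=23/6; d'=(6−1·-3/2)/(23/6)=45/23
row 3: denom=6−1·6/23=132/23; d'=(9−1·45/23)/(132/23)=27/22
row 4: denom=10−2·23/66=307/33; d'=(5−2·27/22)/(307/33)=84/307
back: M4=84/307
back: M3=27/22−23/66·84/307=695/614
back: M2=45/23−6/23·695/614=510/307
back: M1=-3/2−1/6·510/307=-1091/614
M: M0=0, M1=-1091/614, M2=510/307, M3=695/614, M4=84/307, M5=0
seg 0: a=2, c=M0/2=0, d=(M1−M0)/(6·2)=-1091/7368, b=Δ0−h0·(2M0+M1)/6=85/921
seg 1: a=1, c=M1/2=-1091/1228, d=(M2−M1)/(6·1)=2111/3684, b=Δ1−h1·(2M1+M2)/6=-3103/1842
seg 2: a=-1, c=M2/2=255/307, d=(M3−M2)/(6·1)=-325/3684, b=Δ2−h2·(2M2+M3)/6=-6419/3684
seg 3: a=-2, c=M3/2=695/1228, d=(M4−M3)/(6·2)=-527/7368, b=Δ3−h3·(2M3+M4)/6=-637/1842
seg 4: a=-1, c=M4/2=42/307, d=(M5−M4)/(6·3)=-14/921, b=Δ4−h4·(2M4+M5)/6=976/921
t_q=11/2 → seg 3, τ=3/2; S=-2+-637/1842·τ+695/1228·τ²+-527/7368·τ³=-29211/19648

  seg 0: a=2 b=85/921 c=0 d=-1091/7368
  seg 1: a=1 b=-3103/1842 c=-1091/1228 d=2111/3684
  seg 2: a=-1 b=-6419/3684 c=255/307 d=-325/3684
  seg 3: a=-2 b=-637/1842 c=695/1228 d=-527/7368
  seg 4: a=-1 b=976/921 c=42/307 d=-14/921
S(11/2) = -29211/19648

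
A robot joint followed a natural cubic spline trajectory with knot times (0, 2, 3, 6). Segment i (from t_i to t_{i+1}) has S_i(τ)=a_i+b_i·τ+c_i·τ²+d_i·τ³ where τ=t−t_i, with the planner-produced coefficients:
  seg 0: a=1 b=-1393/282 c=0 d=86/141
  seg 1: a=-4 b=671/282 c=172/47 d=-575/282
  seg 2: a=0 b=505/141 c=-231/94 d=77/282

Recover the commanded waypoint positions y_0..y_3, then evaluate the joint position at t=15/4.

y_0=1 y_1=-4 y_2=0 y_3=-4
S(15/4) = 8537/6016

y_0 = S_0(0) = a_0 = 1
y_1 = S_1(0) = a_1 = -4
y_2 = S_2(0) = a_2 = 0
y_3 = S_2(3) = -4
t_q=15/4 is in segment 2 (τ=3/4); S_2(τ)=8537/6016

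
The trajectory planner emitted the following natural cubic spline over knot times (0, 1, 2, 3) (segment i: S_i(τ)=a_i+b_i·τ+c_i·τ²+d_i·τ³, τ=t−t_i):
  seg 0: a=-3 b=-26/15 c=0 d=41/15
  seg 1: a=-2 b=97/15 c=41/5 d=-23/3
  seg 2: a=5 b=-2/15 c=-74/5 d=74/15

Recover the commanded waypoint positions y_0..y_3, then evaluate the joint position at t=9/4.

y_0 = S_0(0) = a_0 = -3
y_1 = S_1(0) = a_1 = -2
y_2 = S_2(0) = a_2 = 5
y_3 = S_2(1) = -5
t_q=9/4 is in segment 2 (τ=1/4); S_2(τ)=659/160

y_0=-3 y_1=-2 y_2=5 y_3=-5
S(9/4) = 659/160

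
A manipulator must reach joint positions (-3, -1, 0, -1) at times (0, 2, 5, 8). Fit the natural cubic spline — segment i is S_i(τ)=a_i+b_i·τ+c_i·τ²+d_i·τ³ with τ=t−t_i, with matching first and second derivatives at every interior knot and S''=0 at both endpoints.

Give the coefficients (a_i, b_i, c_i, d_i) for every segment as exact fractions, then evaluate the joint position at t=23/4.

Δ: Δ0=1, Δ1=1/3, Δ2=-1/3
row 1: diag=10, rhs=-4; c'=3/10, d'=-2/5
row 2: denom=12−3·3/10=111/10; d'=(-4−3·-2/5)/(111/10)=-28/111
back: M2=-28/111
back: M1=-2/5−3/10·-28/111=-12/37
M: M0=0, M1=-12/37, M2=-28/111, M3=0
seg 0: a=-3, c=M0/2=0, d=(M1−M0)/(6·2)=-1/37, b=Δ0−h0·(2M0+M1)/6=41/37
seg 1: a=-1, c=M1/2=-6/37, d=(M2−M1)/(6·3)=4/999, b=Δ1−h1·(2M1+M2)/6=29/37
seg 2: a=0, c=M2/2=-14/111, d=(M3−M2)/(6·3)=14/999, b=Δ2−h2·(2M2+M3)/6=-3/37
t_q=23/4 → seg 2, τ=3/4; S=0+-3/37·τ+-14/111·τ²+14/999·τ³=-149/1184

  seg 0: a=-3 b=41/37 c=0 d=-1/37
  seg 1: a=-1 b=29/37 c=-6/37 d=4/999
  seg 2: a=0 b=-3/37 c=-14/111 d=14/999
S(23/4) = -149/1184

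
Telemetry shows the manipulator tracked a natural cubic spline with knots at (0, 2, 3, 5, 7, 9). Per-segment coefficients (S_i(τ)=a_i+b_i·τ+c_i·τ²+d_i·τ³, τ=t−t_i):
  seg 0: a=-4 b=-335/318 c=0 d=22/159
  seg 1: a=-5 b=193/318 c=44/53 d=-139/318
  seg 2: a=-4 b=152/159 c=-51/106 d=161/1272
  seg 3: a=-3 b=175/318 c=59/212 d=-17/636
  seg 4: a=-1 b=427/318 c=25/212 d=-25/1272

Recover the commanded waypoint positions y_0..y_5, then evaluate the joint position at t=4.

y_0 = S_0(0) = a_0 = -4
y_1 = S_1(0) = a_1 = -5
y_2 = S_2(0) = a_2 = -4
y_3 = S_3(0) = a_3 = -3
y_4 = S_4(0) = a_4 = -1
y_5 = S_4(2) = 2
t_q=4 is in segment 2 (τ=1); S_2(τ)=-1441/424

y_0=-4 y_1=-5 y_2=-4 y_3=-3 y_4=-1 y_5=2
S(4) = -1441/424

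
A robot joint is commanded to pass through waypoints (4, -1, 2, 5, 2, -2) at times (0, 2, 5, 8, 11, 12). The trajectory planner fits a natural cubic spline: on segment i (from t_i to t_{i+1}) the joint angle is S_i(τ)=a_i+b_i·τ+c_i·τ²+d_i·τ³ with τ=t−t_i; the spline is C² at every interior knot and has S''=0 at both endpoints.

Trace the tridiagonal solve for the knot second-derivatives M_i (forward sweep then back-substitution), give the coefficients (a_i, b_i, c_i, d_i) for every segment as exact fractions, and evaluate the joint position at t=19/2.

Δ: Δ0=-5/2, Δ1=1, Δ2=1, Δ3=-1, Δ4=-4
row 1: diag=10, rhs=21; c'=3/10, d'=21/10
row 2: denom=12−3·3/10=111/10; d'=(0−3·21/10)/(111/10)=-21/37
row 3: denom=12−3·10/37=414/37; d'=(-12−3·-21/37)/(414/37)=-127/138
row 4: denom=8−3·37/138=331/46; d'=(-18−3·-127/138)/(331/46)=-701/331
back: M4=-701/331
back: M3=-127/138−37/138·-701/331=-350/993
back: M2=-21/37−10/37·-350/993=-469/993
back: M1=21/10−3/10·-469/993=742/331
M: M0=0, M1=742/331, M2=-469/993, M3=-350/993, M4=-701/331, M5=0
seg 0: a=4, c=M0/2=0, d=(M1−M0)/(6·2)=371/1986, b=Δ0−h0·(2M0+M1)/6=-6449/1986
seg 1: a=-1, c=M1/2=371/331, d=(M2−M1)/(6·3)=-2695/17874, b=Δ1−h1·(2M1+M2)/6=-1997/1986
seg 2: a=2, c=M2/2=-469/1986, d=(M3−M2)/(6·3)=119/17874, b=Δ2−h2·(2M2+M3)/6=1637/993
seg 3: a=5, c=M3/2=-175/993, d=(M4−M3)/(6·3)=-1753/17874, b=Δ3−h3·(2M3+M4)/6=817/1986
seg 4: a=2, c=M4/2=-701/662, d=(M5−M4)/(6·1)=701/1986, b=Δ4−h4·(2M4+M5)/6=-3271/993
t_q=19/2 → seg 3, τ=3/2; S=5+817/1986·τ+-175/993·τ²+-1753/17874·τ³=25895/5296

  seg 0: a=4 b=-6449/1986 c=0 d=371/1986
  seg 1: a=-1 b=-1997/1986 c=371/331 d=-2695/17874
  seg 2: a=2 b=1637/993 c=-469/1986 d=119/17874
  seg 3: a=5 b=817/1986 c=-175/993 d=-1753/17874
  seg 4: a=2 b=-3271/993 c=-701/662 d=701/1986
S(19/2) = 25895/5296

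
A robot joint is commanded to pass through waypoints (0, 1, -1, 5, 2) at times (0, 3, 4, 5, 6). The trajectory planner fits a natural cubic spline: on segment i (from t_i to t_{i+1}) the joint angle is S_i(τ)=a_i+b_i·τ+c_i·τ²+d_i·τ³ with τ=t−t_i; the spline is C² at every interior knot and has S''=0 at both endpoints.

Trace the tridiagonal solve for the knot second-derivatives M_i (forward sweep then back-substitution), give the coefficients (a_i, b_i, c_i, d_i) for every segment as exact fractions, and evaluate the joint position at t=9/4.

  seg 0: a=0 b=200/87 c=0 d=-19/87
  seg 1: a=1 b=-313/87 c=-57/29 d=310/87
  seg 2: a=-1 b=275/87 c=253/29 d=-512/87
  seg 3: a=5 b=257/87 c=-259/29 d=259/87
S(9/4) = 4983/1856

Δ: Δ0=1/3, Δ1=-2, Δ2=6, Δ3=-3
row 1: diag=8, rhs=-14; c'=1/8, d'=-7/4
row 2: denom=4−1·1/8=31/8; d'=(48−1·-7/4)/(31/8)=398/31
row 3: denom=4−1·8/31=116/31; d'=(-54−1·398/31)/(116/31)=-518/29
back: M3=-518/29
back: M2=398/31−8/31·-518/29=506/29
back: M1=-7/4−1/8·506/29=-114/29
M: M0=0, M1=-114/29, M2=506/29, M3=-518/29, M4=0
seg 0: a=0, c=M0/2=0, d=(M1−M0)/(6·3)=-19/87, b=Δ0−h0·(2M0+M1)/6=200/87
seg 1: a=1, c=M1/2=-57/29, d=(M2−M1)/(6·1)=310/87, b=Δ1−h1·(2M1+M2)/6=-313/87
seg 2: a=-1, c=M2/2=253/29, d=(M3−M2)/(6·1)=-512/87, b=Δ2−h2·(2M2+M3)/6=275/87
seg 3: a=5, c=M3/2=-259/29, d=(M4−M3)/(6·1)=259/87, b=Δ3−h3·(2M3+M4)/6=257/87
t_q=9/4 → seg 0, τ=9/4; S=0+200/87·τ+0·τ²+-19/87·τ³=4983/1856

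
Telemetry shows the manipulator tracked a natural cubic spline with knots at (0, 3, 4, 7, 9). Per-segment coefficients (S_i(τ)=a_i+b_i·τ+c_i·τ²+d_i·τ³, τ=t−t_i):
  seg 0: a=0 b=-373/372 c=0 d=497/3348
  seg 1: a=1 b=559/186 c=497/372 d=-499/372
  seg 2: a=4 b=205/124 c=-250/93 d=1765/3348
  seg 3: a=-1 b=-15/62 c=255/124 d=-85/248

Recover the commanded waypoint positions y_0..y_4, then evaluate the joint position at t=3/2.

y_0=0 y_1=1 y_2=4 y_3=-1 y_4=4
S(3/2) = -995/992

y_0 = S_0(0) = a_0 = 0
y_1 = S_1(0) = a_1 = 1
y_2 = S_2(0) = a_2 = 4
y_3 = S_3(0) = a_3 = -1
y_4 = S_3(2) = 4
t_q=3/2 is in segment 0 (τ=3/2); S_0(τ)=-995/992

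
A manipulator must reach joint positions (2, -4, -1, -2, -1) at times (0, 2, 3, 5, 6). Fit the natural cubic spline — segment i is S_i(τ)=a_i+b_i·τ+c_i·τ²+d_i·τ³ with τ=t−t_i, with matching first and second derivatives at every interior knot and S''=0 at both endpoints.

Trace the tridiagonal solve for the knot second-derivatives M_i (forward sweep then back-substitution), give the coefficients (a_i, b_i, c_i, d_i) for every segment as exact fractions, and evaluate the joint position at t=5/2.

Δ: Δ0=-3, Δ1=3, Δ2=-1/2, Δ3=1
row 1: diag=6, rhs=36; c'=1/6, d'=6
row 2: denom=6−1·1/6=35/6; d'=(-21−1·6)/(35/6)=-162/35
row 3: denom=6−2·12/35=186/35; d'=(9−2·-162/35)/(186/35)=213/62
back: M3=213/62
back: M2=-162/35−12/35·213/62=-180/31
back: M1=6−1/6·-180/31=216/31
M: M0=0, M1=216/31, M2=-180/31, M3=213/62, M4=0
seg 0: a=2, c=M0/2=0, d=(M1−M0)/(6·2)=18/31, b=Δ0−h0·(2M0+M1)/6=-165/31
seg 1: a=-4, c=M1/2=108/31, d=(M2−M1)/(6·1)=-66/31, b=Δ1−h1·(2M1+M2)/6=51/31
seg 2: a=-1, c=M2/2=-90/31, d=(M3−M2)/(6·2)=191/248, b=Δ2−h2·(2M2+M3)/6=69/31
seg 3: a=-2, c=M3/2=213/124, d=(M4−M3)/(6·1)=-71/124, b=Δ3−h3·(2M3+M4)/6=-9/62
t_q=5/2 → seg 1, τ=1/2; S=-4+51/31·τ+108/31·τ²+-66/31·τ³=-319/124

  seg 0: a=2 b=-165/31 c=0 d=18/31
  seg 1: a=-4 b=51/31 c=108/31 d=-66/31
  seg 2: a=-1 b=69/31 c=-90/31 d=191/248
  seg 3: a=-2 b=-9/62 c=213/124 d=-71/124
S(5/2) = -319/124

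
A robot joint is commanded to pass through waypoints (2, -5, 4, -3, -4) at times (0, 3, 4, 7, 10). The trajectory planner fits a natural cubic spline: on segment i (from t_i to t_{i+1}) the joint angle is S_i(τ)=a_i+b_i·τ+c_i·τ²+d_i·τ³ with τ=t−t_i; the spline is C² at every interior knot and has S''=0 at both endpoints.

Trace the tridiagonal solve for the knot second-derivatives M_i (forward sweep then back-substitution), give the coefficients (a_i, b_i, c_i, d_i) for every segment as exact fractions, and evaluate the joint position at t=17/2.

Δ: Δ0=-7/3, Δ1=9, Δ2=-7/3, Δ3=-1/3
row 1: diag=8, rhs=68; c'=1/8, d'=17/2
row 2: denom=8−1·1/8=63/8; d'=(-68−1·17/2)/(63/8)=-68/7
row 3: denom=12−3·8/21=76/7; d'=(12−3·-68/7)/(76/7)=72/19
back: M3=72/19
back: M2=-68/7−8/21·72/19=-212/19
back: M1=17/2−1/8·-212/19=188/19
M: M0=0, M1=188/19, M2=-212/19, M3=72/19, M4=0
seg 0: a=2, c=M0/2=0, d=(M1−M0)/(6·3)=94/171, b=Δ0−h0·(2M0+M1)/6=-415/57
seg 1: a=-5, c=M1/2=94/19, d=(M2−M1)/(6·1)=-200/57, b=Δ1−h1·(2M1+M2)/6=431/57
seg 2: a=4, c=M2/2=-106/19, d=(M3−M2)/(6·3)=142/171, b=Δ2−h2·(2M2+M3)/6=395/57
seg 3: a=-3, c=M3/2=36/19, d=(M4−M3)/(6·3)=-4/19, b=Δ3−h3·(2M3+M4)/6=-235/57
t_q=17/2 → seg 3, τ=3/2; S=-3+-235/57·τ+36/19·τ²+-4/19·τ³=-107/19

  seg 0: a=2 b=-415/57 c=0 d=94/171
  seg 1: a=-5 b=431/57 c=94/19 d=-200/57
  seg 2: a=4 b=395/57 c=-106/19 d=142/171
  seg 3: a=-3 b=-235/57 c=36/19 d=-4/19
S(17/2) = -107/19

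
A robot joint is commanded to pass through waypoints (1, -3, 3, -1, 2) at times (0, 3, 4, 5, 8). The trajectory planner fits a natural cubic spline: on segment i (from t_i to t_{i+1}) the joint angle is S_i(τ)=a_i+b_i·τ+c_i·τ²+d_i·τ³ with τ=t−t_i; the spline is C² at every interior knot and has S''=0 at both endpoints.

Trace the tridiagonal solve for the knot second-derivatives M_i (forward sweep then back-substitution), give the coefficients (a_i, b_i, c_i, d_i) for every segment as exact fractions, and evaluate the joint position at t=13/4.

Δ: Δ0=-4/3, Δ1=6, Δ2=-4, Δ3=1
row 1: diag=8, rhs=44; c'=1/8, d'=11/2
row 2: denom=4−1·1/8=31/8; d'=(-60−1·11/2)/(31/8)=-524/31
row 3: denom=8−1·8/31=240/31; d'=(30−1·-524/31)/(240/31)=727/120
back: M3=727/120
back: M2=-524/31−8/31·727/120=-277/15
back: M1=11/2−1/8·-277/15=937/120
M: M0=0, M1=937/120, M2=-277/15, M3=727/120, M4=0
seg 0: a=1, c=M0/2=0, d=(M1−M0)/(6·3)=937/2160, b=Δ0−h0·(2M0+M1)/6=-419/80
seg 1: a=-3, c=M1/2=937/240, d=(M2−M1)/(6·1)=-1051/240, b=Δ1−h1·(2M1+M2)/6=259/40
seg 2: a=3, c=M2/2=-277/30, d=(M3−M2)/(6·1)=327/80, b=Δ2−h2·(2M2+M3)/6=55/48
seg 3: a=-1, c=M3/2=727/240, d=(M4−M3)/(6·3)=-727/2160, b=Δ3−h3·(2M3+M4)/6=-607/120
t_q=13/4 → seg 1, τ=1/4; S=-3+259/40·τ+937/240·τ²+-1051/240·τ³=-6173/5120

  seg 0: a=1 b=-419/80 c=0 d=937/2160
  seg 1: a=-3 b=259/40 c=937/240 d=-1051/240
  seg 2: a=3 b=55/48 c=-277/30 d=327/80
  seg 3: a=-1 b=-607/120 c=727/240 d=-727/2160
S(13/4) = -6173/5120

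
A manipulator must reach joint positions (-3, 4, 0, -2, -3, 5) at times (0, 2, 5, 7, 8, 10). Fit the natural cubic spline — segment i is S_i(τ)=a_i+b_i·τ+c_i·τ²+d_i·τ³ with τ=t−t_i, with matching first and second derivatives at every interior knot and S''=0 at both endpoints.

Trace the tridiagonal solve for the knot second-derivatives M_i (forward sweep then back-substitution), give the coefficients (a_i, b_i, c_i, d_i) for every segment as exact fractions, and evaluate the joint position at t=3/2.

  seg 0: a=-3 b=81533/17670 c=0 d=-2461/8835
  seg 1: a=4 b=22469/17670 c=-4922/2945 d=14189/53010
  seg 2: a=0 b=-13511/8835 c=869/1178 d=-8359/35340
  seg 3: a=-2 b=-12518/8835 c=-2007/2945 d=9704/8835
  seg 4: a=-3 b=4552/8835 c=7697/2945 d=-7697/17670
S(3/2) = 70237/23560

Δ: Δ0=7/2, Δ1=-4/3, Δ2=-1, Δ3=-1, Δ4=4
row 1: diag=10, rhs=-29; c'=3/10, d'=-29/10
row 2: denom=10−3·3/10=91/10; d'=(2−3·-29/10)/(91/10)=107/91
row 3: denom=6−2·20/91=506/91; d'=(0−2·107/91)/(506/91)=-107/253
row 4: denom=6−1·91/506=2945/506; d'=(30−1·-107/253)/(2945/506)=15394/2945
back: M4=15394/2945
back: M3=-107/253−91/506·15394/2945=-4014/2945
back: M2=107/91−20/91·-4014/2945=869/589
back: M1=-29/10−3/10·869/589=-9844/2945
M: M0=0, M1=-9844/2945, M2=869/589, M3=-4014/2945, M4=15394/2945, M5=0
seg 0: a=-3, c=M0/2=0, d=(M1−M0)/(6·2)=-2461/8835, b=Δ0−h0·(2M0+M1)/6=81533/17670
seg 1: a=4, c=M1/2=-4922/2945, d=(M2−M1)/(6·3)=14189/53010, b=Δ1−h1·(2M1+M2)/6=22469/17670
seg 2: a=0, c=M2/2=869/1178, d=(M3−M2)/(6·2)=-8359/35340, b=Δ2−h2·(2M2+M3)/6=-13511/8835
seg 3: a=-2, c=M3/2=-2007/2945, d=(M4−M3)/(6·1)=9704/8835, b=Δ3−h3·(2M3+M4)/6=-12518/8835
seg 4: a=-3, c=M4/2=7697/2945, d=(M5−M4)/(6·2)=-7697/17670, b=Δ4−h4·(2M4+M5)/6=4552/8835
t_q=3/2 → seg 0, τ=3/2; S=-3+81533/17670·τ+0·τ²+-2461/8835·τ³=70237/23560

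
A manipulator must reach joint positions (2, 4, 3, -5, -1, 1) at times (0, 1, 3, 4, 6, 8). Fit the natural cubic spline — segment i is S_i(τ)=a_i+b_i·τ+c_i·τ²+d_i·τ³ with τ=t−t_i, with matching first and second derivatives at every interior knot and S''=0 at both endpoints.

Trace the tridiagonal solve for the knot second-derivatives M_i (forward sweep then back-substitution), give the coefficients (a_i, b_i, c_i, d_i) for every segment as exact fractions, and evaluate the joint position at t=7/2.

Δ: Δ0=2, Δ1=-1/2, Δ2=-8, Δ3=2, Δ4=1
row 1: diag=6, rhs=-15; c'=1/3, d'=-5/2
row 2: denom=6−2·1/3=16/3; d'=(-45−2·-5/2)/(16/3)=-15/2
row 3: denom=6−1·3/16=93/16; d'=(60−1·-15/2)/(93/16)=360/31
row 4: denom=8−2·32/93=680/93; d'=(-6−2·360/31)/(680/93)=-1359/340
back: M4=-1359/340
back: M3=360/31−32/93·-1359/340=1104/85
back: M2=-15/2−3/16·1104/85=-1689/170
back: M1=-5/2−1/3·-1689/170=69/85
M: M0=0, M1=69/85, M2=-1689/170, M3=1104/85, M4=-1359/340, M5=0
seg 0: a=2, c=M0/2=0, d=(M1−M0)/(6·1)=23/170, b=Δ0−h0·(2M0+M1)/6=317/170
seg 1: a=4, c=M1/2=69/170, d=(M2−M1)/(6·2)=-609/680, b=Δ1−h1·(2M1+M2)/6=193/85
seg 2: a=3, c=M2/2=-1689/340, d=(M3−M2)/(6·1)=1299/340, b=Δ2−h2·(2M2+M3)/6=-233/34
seg 3: a=-5, c=M3/2=552/85, d=(M4−M3)/(6·2)=-385/272, b=Δ3−h3·(2M3+M4)/6=-1811/340
seg 4: a=-1, c=M4/2=-1359/680, d=(M5−M4)/(6·2)=453/1360, b=Δ4−h4·(2M4+M5)/6=623/170
t_q=7/2 → seg 2, τ=1/2; S=3+-233/34·τ+-1689/340·τ²+1299/340·τ³=-3239/2720

  seg 0: a=2 b=317/170 c=0 d=23/170
  seg 1: a=4 b=193/85 c=69/170 d=-609/680
  seg 2: a=3 b=-233/34 c=-1689/340 d=1299/340
  seg 3: a=-5 b=-1811/340 c=552/85 d=-385/272
  seg 4: a=-1 b=623/170 c=-1359/680 d=453/1360
S(7/2) = -3239/2720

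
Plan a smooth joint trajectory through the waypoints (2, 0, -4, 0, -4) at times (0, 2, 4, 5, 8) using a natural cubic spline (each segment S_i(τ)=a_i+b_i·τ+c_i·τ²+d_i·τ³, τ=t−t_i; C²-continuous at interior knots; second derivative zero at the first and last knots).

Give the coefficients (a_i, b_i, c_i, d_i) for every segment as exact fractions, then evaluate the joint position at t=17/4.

  seg 0: a=2 b=-55/516 c=0 d=-461/2064
  seg 1: a=0 b=-719/258 c=-461/344 d=1789/2064
  seg 2: a=-4 b=1163/516 c=166/43 d=-1091/516
  seg 3: a=0 b=937/258 c=-427/172 d=427/1548
S(17/4) = -35537/11008

Δ: Δ0=-1, Δ1=-2, Δ2=4, Δ3=-4/3
row 1: diag=8, rhs=-6; c'=1/4, d'=-3/4
row 2: denom=6−2·1/4=11/2; d'=(36−2·-3/4)/(11/2)=75/11
row 3: denom=8−1·2/11=86/11; d'=(-32−1·75/11)/(86/11)=-427/86
back: M3=-427/86
back: M2=75/11−2/11·-427/86=332/43
back: M1=-3/4−1/4·332/43=-461/172
M: M0=0, M1=-461/172, M2=332/43, M3=-427/86, M4=0
seg 0: a=2, c=M0/2=0, d=(M1−M0)/(6·2)=-461/2064, b=Δ0−h0·(2M0+M1)/6=-55/516
seg 1: a=0, c=M1/2=-461/344, d=(M2−M1)/(6·2)=1789/2064, b=Δ1−h1·(2M1+M2)/6=-719/258
seg 2: a=-4, c=M2/2=166/43, d=(M3−M2)/(6·1)=-1091/516, b=Δ2−h2·(2M2+M3)/6=1163/516
seg 3: a=0, c=M3/2=-427/172, d=(M4−M3)/(6·3)=427/1548, b=Δ3−h3·(2M3+M4)/6=937/258
t_q=17/4 → seg 2, τ=1/4; S=-4+1163/516·τ+166/43·τ²+-1091/516·τ³=-35537/11008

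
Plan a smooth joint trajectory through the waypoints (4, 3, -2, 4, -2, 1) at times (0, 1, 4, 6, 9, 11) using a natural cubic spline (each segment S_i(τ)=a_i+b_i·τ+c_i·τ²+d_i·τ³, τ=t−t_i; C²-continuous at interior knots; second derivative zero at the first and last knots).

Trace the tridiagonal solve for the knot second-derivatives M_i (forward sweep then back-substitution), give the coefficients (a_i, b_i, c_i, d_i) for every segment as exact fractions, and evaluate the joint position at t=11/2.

Δ: Δ0=-1, Δ1=-5/3, Δ2=3, Δ3=-2, Δ4=3/2
row 1: diag=8, rhs=-4; c'=3/8, d'=-1/2
row 2: denom=10−3·3/8=71/8; d'=(28−3·-1/2)/(71/8)=236/71
row 3: denom=10−2·16/71=678/71; d'=(-30−2·236/71)/(678/71)=-1301/339
row 4: denom=10−3·71/226=2047/226; d'=(21−3·-1301/339)/(2047/226)=7348/2047
back: M4=7348/2047
back: M3=-1301/339−71/226·7348/2047=-30493/6141
back: M2=236/71−16/71·-30493/6141=27284/6141
back: M1=-1/2−3/8·27284/6141=-4434/2047
M: M0=0, M1=-4434/2047, M2=27284/6141, M3=-30493/6141, M4=7348/2047, M5=0
seg 0: a=4, c=M0/2=0, d=(M1−M0)/(6·1)=-739/2047, b=Δ0−h0·(2M0+M1)/6=-1308/2047
seg 1: a=3, c=M1/2=-2217/2047, d=(M2−M1)/(6·3)=20293/55269, b=Δ1−h1·(2M1+M2)/6=-3525/2047
seg 2: a=-2, c=M2/2=13642/6141, d=(M3−M2)/(6·2)=-19259/24564, b=Δ2−h2·(2M2+M3)/6=3466/2047
seg 3: a=4, c=M3/2=-30493/12282, d=(M4−M3)/(6·3)=52537/110538, b=Δ3−h3·(2M3+M4)/6=7189/6141
seg 4: a=-2, c=M4/2=3674/2047, d=(M5−M4)/(6·2)=-1837/6141, b=Δ4−h4·(2M4+M5)/6=-10969/12282
t_q=11/2 → seg 2, τ=3/2; S=-2+3466/2047·τ+13642/6141·τ²+-19259/24564·τ³=189437/65504

  seg 0: a=4 b=-1308/2047 c=0 d=-739/2047
  seg 1: a=3 b=-3525/2047 c=-2217/2047 d=20293/55269
  seg 2: a=-2 b=3466/2047 c=13642/6141 d=-19259/24564
  seg 3: a=4 b=7189/6141 c=-30493/12282 d=52537/110538
  seg 4: a=-2 b=-10969/12282 c=3674/2047 d=-1837/6141
S(11/2) = 189437/65504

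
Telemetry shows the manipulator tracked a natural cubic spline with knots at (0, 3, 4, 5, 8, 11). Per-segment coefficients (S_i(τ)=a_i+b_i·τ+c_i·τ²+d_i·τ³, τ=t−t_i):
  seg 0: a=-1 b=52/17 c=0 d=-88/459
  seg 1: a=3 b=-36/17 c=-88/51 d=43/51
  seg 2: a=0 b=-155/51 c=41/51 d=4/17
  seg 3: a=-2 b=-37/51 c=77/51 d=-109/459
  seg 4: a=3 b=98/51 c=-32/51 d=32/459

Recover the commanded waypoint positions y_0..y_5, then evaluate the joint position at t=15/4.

y_0 = S_0(0) = a_0 = -1
y_1 = S_1(0) = a_1 = 3
y_2 = S_2(0) = a_2 = 0
y_3 = S_3(0) = a_3 = -2
y_4 = S_4(0) = a_4 = 3
y_5 = S_4(3) = 5
t_q=15/4 is in segment 1 (τ=3/4); S_1(τ)=51/64

y_0=-1 y_1=3 y_2=0 y_3=-2 y_4=3 y_5=5
S(15/4) = 51/64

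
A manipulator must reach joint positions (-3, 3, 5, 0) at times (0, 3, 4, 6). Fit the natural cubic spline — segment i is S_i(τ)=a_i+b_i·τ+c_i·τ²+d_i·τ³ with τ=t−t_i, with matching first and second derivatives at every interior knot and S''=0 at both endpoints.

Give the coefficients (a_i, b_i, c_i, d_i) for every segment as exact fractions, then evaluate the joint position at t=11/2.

Δ: Δ0=2, Δ1=2, Δ2=-5/2
row 1: diag=8, rhs=0; c'=1/8, d'=0
row 2: denom=6−1·1/8=47/8; d'=(-27−1·0)/(47/8)=-216/47
back: M2=-216/47
back: M1=0−1/8·-216/47=27/47
M: M0=0, M1=27/47, M2=-216/47, M3=0
seg 0: a=-3, c=M0/2=0, d=(M1−M0)/(6·3)=3/94, b=Δ0−h0·(2M0+M1)/6=161/94
seg 1: a=3, c=M1/2=27/94, d=(M2−M1)/(6·1)=-81/94, b=Δ1−h1·(2M1+M2)/6=121/47
seg 2: a=5, c=M2/2=-108/47, d=(M3−M2)/(6·2)=18/47, b=Δ2−h2·(2M2+M3)/6=53/94
t_q=11/2 → seg 2, τ=3/2; S=5+53/94·τ+-108/47·τ²+18/47·τ³=185/94

  seg 0: a=-3 b=161/94 c=0 d=3/94
  seg 1: a=3 b=121/47 c=27/94 d=-81/94
  seg 2: a=5 b=53/94 c=-108/47 d=18/47
S(11/2) = 185/94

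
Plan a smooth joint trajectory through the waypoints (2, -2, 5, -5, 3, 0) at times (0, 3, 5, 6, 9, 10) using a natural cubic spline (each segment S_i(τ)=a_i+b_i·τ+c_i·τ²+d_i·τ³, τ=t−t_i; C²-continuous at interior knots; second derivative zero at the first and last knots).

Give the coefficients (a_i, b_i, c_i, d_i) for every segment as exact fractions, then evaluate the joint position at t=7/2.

  seg 0: a=2 b=-6917/1500 c=0 d=1639/4500
  seg 1: a=-2 b=3917/750 c=1639/500 d=-6209/3000
  seg 2: a=5 b=-2438/375 c=-457/50 d=4231/750
  seg 3: a=-5 b=-5893/750 c=973/125 d=-1069/750
  seg 4: a=3 b=136/375 c=-1261/250 d=1261/750
S(7/2) = 9377/8000

Δ: Δ0=-4/3, Δ1=7/2, Δ2=-10, Δ3=8/3, Δ4=-3
row 1: diag=10, rhs=29; c'=1/5, d'=29/10
row 2: denom=6−2·1/5=28/5; d'=(-81−2·29/10)/(28/5)=-31/2
row 3: denom=8−1·5/28=219/28; d'=(76−1·-31/2)/(219/28)=854/73
row 4: denom=8−3·28/73=500/73; d'=(-34−3·854/73)/(500/73)=-1261/125
back: M4=-1261/125
back: M3=854/73−28/73·-1261/125=1946/125
back: M2=-31/2−5/28·1946/125=-457/25
back: M1=29/10−1/5·-457/25=1639/250
M: M0=0, M1=1639/250, M2=-457/25, M3=1946/125, M4=-1261/125, M5=0
seg 0: a=2, c=M0/2=0, d=(M1−M0)/(6·3)=1639/4500, b=Δ0−h0·(2M0+M1)/6=-6917/1500
seg 1: a=-2, c=M1/2=1639/500, d=(M2−M1)/(6·2)=-6209/3000, b=Δ1−h1·(2M1+M2)/6=3917/750
seg 2: a=5, c=M2/2=-457/50, d=(M3−M2)/(6·1)=4231/750, b=Δ2−h2·(2M2+M3)/6=-2438/375
seg 3: a=-5, c=M3/2=973/125, d=(M4−M3)/(6·3)=-1069/750, b=Δ3−h3·(2M3+M4)/6=-5893/750
seg 4: a=3, c=M4/2=-1261/250, d=(M5−M4)/(6·1)=1261/750, b=Δ4−h4·(2M4+M5)/6=136/375
t_q=7/2 → seg 1, τ=1/2; S=-2+3917/750·τ+1639/500·τ²+-6209/3000·τ³=9377/8000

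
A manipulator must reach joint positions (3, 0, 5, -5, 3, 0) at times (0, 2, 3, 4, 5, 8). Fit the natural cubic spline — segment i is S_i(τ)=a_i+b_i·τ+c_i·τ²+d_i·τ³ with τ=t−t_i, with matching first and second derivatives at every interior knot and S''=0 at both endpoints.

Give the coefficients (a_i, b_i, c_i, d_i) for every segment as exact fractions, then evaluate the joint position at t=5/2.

  seg 0: a=3 b=-1069/190 c=0 d=98/95
  seg 1: a=0 b=1283/190 c=588/95 d=-1509/190
  seg 2: a=5 b=-446/95 c=-3351/190 d=2343/190
  seg 3: a=-5 b=-113/38 c=1839/95 d=-1593/190
  seg 4: a=3 b=1006/95 c=-1101/190 d=367/570
S(5/2) = 1195/304

Δ: Δ0=-3/2, Δ1=5, Δ2=-10, Δ3=8, Δ4=-1
row 1: diag=6, rhs=39; c'=1/6, d'=13/2
row 2: denom=4−1·1/6=23/6; d'=(-90−1·13/2)/(23/6)=-579/23
row 3: denom=4−1·6/23=86/23; d'=(108−1·-579/23)/(86/23)=3063/86
row 4: denom=8−1·23/86=665/86; d'=(-54−1·3063/86)/(665/86)=-1101/95
back: M4=-1101/95
back: M3=3063/86−23/86·-1101/95=3678/95
back: M2=-579/23−6/23·3678/95=-3351/95
back: M1=13/2−1/6·-3351/95=1176/95
M: M0=0, M1=1176/95, M2=-3351/95, M3=3678/95, M4=-1101/95, M5=0
seg 0: a=3, c=M0/2=0, d=(M1−M0)/(6·2)=98/95, b=Δ0−h0·(2M0+M1)/6=-1069/190
seg 1: a=0, c=M1/2=588/95, d=(M2−M1)/(6·1)=-1509/190, b=Δ1−h1·(2M1+M2)/6=1283/190
seg 2: a=5, c=M2/2=-3351/190, d=(M3−M2)/(6·1)=2343/190, b=Δ2−h2·(2M2+M3)/6=-446/95
seg 3: a=-5, c=M3/2=1839/95, d=(M4−M3)/(6·1)=-1593/190, b=Δ3−h3·(2M3+M4)/6=-113/38
seg 4: a=3, c=M4/2=-1101/190, d=(M5−M4)/(6·3)=367/570, b=Δ4−h4·(2M4+M5)/6=1006/95
t_q=5/2 → seg 1, τ=1/2; S=0+1283/190·τ+588/95·τ²+-1509/190·τ³=1195/304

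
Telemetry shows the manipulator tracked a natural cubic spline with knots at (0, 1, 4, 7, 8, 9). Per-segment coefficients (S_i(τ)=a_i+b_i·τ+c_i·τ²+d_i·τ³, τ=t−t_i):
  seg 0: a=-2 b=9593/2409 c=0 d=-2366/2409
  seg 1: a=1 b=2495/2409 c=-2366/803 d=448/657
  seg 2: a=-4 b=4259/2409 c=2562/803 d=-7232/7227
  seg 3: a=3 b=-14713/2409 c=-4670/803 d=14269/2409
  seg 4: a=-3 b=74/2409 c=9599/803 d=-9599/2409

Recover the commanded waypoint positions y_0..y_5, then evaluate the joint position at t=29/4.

y_0 = S_0(0) = a_0 = -2
y_1 = S_1(0) = a_1 = 1
y_2 = S_2(0) = a_2 = -4
y_3 = S_3(0) = a_3 = 3
y_4 = S_4(0) = a_4 = -3
y_5 = S_4(1) = 5
t_q=29/4 is in segment 3 (τ=1/4); S_3(τ)=61783/51392

y_0=-2 y_1=1 y_2=-4 y_3=3 y_4=-3 y_5=5
S(29/4) = 61783/51392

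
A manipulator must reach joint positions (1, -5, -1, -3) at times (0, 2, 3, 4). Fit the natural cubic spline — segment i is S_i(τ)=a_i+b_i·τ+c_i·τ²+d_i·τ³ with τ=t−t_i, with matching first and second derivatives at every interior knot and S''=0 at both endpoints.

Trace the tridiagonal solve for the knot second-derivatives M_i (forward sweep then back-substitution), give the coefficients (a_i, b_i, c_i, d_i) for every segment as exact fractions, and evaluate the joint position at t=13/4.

  seg 0: a=1 b=-137/23 c=0 d=17/23
  seg 1: a=-5 b=67/23 c=102/23 d=-77/23
  seg 2: a=-1 b=40/23 c=-129/23 d=43/23
S(13/4) = -1305/1472

Δ: Δ0=-3, Δ1=4, Δ2=-2
row 1: diag=6, rhs=42; c'=1/6, d'=7
row 2: denom=4−1·1/6=23/6; d'=(-36−1·7)/(23/6)=-258/23
back: M2=-258/23
back: M1=7−1/6·-258/23=204/23
M: M0=0, M1=204/23, M2=-258/23, M3=0
seg 0: a=1, c=M0/2=0, d=(M1−M0)/(6·2)=17/23, b=Δ0−h0·(2M0+M1)/6=-137/23
seg 1: a=-5, c=M1/2=102/23, d=(M2−M1)/(6·1)=-77/23, b=Δ1−h1·(2M1+M2)/6=67/23
seg 2: a=-1, c=M2/2=-129/23, d=(M3−M2)/(6·1)=43/23, b=Δ2−h2·(2M2+M3)/6=40/23
t_q=13/4 → seg 2, τ=1/4; S=-1+40/23·τ+-129/23·τ²+43/23·τ³=-1305/1472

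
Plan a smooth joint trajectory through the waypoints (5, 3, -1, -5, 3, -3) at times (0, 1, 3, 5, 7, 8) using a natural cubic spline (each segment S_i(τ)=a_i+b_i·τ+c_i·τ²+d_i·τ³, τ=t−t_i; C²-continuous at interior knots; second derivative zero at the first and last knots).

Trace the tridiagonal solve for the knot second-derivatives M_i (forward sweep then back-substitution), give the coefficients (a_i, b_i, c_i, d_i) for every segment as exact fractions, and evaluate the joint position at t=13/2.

Δ: Δ0=-2, Δ1=-2, Δ2=-2, Δ3=4, Δ4=-6
row 1: diag=6, rhs=0; c'=1/3, d'=0
row 2: denom=8−2·1/3=22/3; d'=(0−2·0)/(22/3)=0
row 3: denom=8−2·3/11=82/11; d'=(36−2·0)/(82/11)=198/41
row 4: denom=6−2·11/41=224/41; d'=(-60−2·198/41)/(224/41)=-51/4
back: M4=-51/4
back: M3=198/41−11/41·-51/4=33/4
back: M2=0−3/11·33/4=-9/4
back: M1=0−1/3·-9/4=3/4
M: M0=0, M1=3/4, M2=-9/4, M3=33/4, M4=-51/4, M5=0
seg 0: a=5, c=M0/2=0, d=(M1−M0)/(6·1)=1/8, b=Δ0−h0·(2M0+M1)/6=-17/8
seg 1: a=3, c=M1/2=3/8, d=(M2−M1)/(6·2)=-1/4, b=Δ1−h1·(2M1+M2)/6=-7/4
seg 2: a=-1, c=M2/2=-9/8, d=(M3−M2)/(6·2)=7/8, b=Δ2−h2·(2M2+M3)/6=-13/4
seg 3: a=-5, c=M3/2=33/8, d=(M4−M3)/(6·2)=-7/4, b=Δ3−h3·(2M3+M4)/6=11/4
seg 4: a=3, c=M4/2=-51/8, d=(M5−M4)/(6·1)=17/8, b=Δ4−h4·(2M4+M5)/6=-7/4
t_q=13/2 → seg 3, τ=3/2; S=-5+11/4·τ+33/8·τ²+-7/4·τ³=5/2

  seg 0: a=5 b=-17/8 c=0 d=1/8
  seg 1: a=3 b=-7/4 c=3/8 d=-1/4
  seg 2: a=-1 b=-13/4 c=-9/8 d=7/8
  seg 3: a=-5 b=11/4 c=33/8 d=-7/4
  seg 4: a=3 b=-7/4 c=-51/8 d=17/8
S(13/2) = 5/2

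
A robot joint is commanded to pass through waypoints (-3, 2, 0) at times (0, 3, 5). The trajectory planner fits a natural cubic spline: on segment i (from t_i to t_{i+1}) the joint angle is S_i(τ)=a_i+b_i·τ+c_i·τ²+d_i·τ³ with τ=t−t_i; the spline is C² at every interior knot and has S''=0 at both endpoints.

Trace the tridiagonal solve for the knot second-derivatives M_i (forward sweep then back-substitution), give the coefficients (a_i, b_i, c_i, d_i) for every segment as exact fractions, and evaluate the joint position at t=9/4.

Δ: Δ0=5/3, Δ1=-1
row 1: diag=10, rhs=-16; c'=1/5, d'=-8/5
back: M1=-8/5
M: M0=0, M1=-8/5, M2=0
seg 0: a=-3, c=M0/2=0, d=(M1−M0)/(6·3)=-4/45, b=Δ0−h0·(2M0+M1)/6=37/15
seg 1: a=2, c=M1/2=-4/5, d=(M2−M1)/(6·2)=2/15, b=Δ1−h1·(2M1+M2)/6=1/15
t_q=9/4 → seg 0, τ=9/4; S=-3+37/15·τ+0·τ²+-4/45·τ³=123/80

  seg 0: a=-3 b=37/15 c=0 d=-4/45
  seg 1: a=2 b=1/15 c=-4/5 d=2/15
S(9/4) = 123/80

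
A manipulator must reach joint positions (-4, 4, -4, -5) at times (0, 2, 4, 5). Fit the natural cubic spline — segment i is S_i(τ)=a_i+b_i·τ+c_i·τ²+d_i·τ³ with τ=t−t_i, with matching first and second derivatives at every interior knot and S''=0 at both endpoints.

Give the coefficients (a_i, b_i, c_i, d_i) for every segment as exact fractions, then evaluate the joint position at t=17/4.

  seg 0: a=-4 b=71/11 c=0 d=-27/44
  seg 1: a=4 b=-10/11 c=-81/22 d=47/44
  seg 2: a=-4 b=-31/11 c=30/11 d=-10/11
S(17/4) = -1601/352

Δ: Δ0=4, Δ1=-4, Δ2=-1
row 1: diag=8, rhs=-48; c'=1/4, d'=-6
row 2: denom=6−2·1/4=11/2; d'=(18−2·-6)/(11/2)=60/11
back: M2=60/11
back: M1=-6−1/4·60/11=-81/11
M: M0=0, M1=-81/11, M2=60/11, M3=0
seg 0: a=-4, c=M0/2=0, d=(M1−M0)/(6·2)=-27/44, b=Δ0−h0·(2M0+M1)/6=71/11
seg 1: a=4, c=M1/2=-81/22, d=(M2−M1)/(6·2)=47/44, b=Δ1−h1·(2M1+M2)/6=-10/11
seg 2: a=-4, c=M2/2=30/11, d=(M3−M2)/(6·1)=-10/11, b=Δ2−h2·(2M2+M3)/6=-31/11
t_q=17/4 → seg 2, τ=1/4; S=-4+-31/11·τ+30/11·τ²+-10/11·τ³=-1601/352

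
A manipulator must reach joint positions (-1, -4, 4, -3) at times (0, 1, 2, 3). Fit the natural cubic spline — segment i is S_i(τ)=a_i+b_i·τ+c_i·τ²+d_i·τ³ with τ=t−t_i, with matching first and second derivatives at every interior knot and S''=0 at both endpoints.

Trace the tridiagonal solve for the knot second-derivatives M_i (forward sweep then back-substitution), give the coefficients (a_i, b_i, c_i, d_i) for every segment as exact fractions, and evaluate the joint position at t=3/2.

Δ: Δ0=-3, Δ1=8, Δ2=-7
row 1: diag=4, rhs=66; c'=1/4, d'=33/2
row 2: denom=4−1·1/4=15/4; d'=(-90−1·33/2)/(15/4)=-142/5
back: M2=-142/5
back: M1=33/2−1/4·-142/5=118/5
M: M0=0, M1=118/5, M2=-142/5, M3=0
seg 0: a=-1, c=M0/2=0, d=(M1−M0)/(6·1)=59/15, b=Δ0−h0·(2M0+M1)/6=-104/15
seg 1: a=-4, c=M1/2=59/5, d=(M2−M1)/(6·1)=-26/3, b=Δ1−h1·(2M1+M2)/6=73/15
seg 2: a=4, c=M2/2=-71/5, d=(M3−M2)/(6·1)=71/15, b=Δ2−h2·(2M2+M3)/6=37/15
t_q=3/2 → seg 1, τ=1/2; S=-4+73/15·τ+59/5·τ²+-26/3·τ³=3/10

  seg 0: a=-1 b=-104/15 c=0 d=59/15
  seg 1: a=-4 b=73/15 c=59/5 d=-26/3
  seg 2: a=4 b=37/15 c=-71/5 d=71/15
S(3/2) = 3/10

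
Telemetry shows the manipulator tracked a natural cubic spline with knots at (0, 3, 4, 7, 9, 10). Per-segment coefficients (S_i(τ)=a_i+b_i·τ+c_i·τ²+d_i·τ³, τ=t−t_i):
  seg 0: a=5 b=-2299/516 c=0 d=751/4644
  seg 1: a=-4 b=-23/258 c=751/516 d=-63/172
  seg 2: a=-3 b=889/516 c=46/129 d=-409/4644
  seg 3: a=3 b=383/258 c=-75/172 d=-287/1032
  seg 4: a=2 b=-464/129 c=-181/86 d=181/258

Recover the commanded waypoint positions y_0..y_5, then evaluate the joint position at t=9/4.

y_0 = S_0(0) = a_0 = 5
y_1 = S_1(0) = a_1 = -4
y_2 = S_2(0) = a_2 = -3
y_3 = S_3(0) = a_3 = 3
y_4 = S_4(0) = a_4 = 2
y_5 = S_4(1) = -3
t_q=9/4 is in segment 0 (τ=9/4); S_0(τ)=-35035/11008

y_0=5 y_1=-4 y_2=-3 y_3=3 y_4=2 y_5=-3
S(9/4) = -35035/11008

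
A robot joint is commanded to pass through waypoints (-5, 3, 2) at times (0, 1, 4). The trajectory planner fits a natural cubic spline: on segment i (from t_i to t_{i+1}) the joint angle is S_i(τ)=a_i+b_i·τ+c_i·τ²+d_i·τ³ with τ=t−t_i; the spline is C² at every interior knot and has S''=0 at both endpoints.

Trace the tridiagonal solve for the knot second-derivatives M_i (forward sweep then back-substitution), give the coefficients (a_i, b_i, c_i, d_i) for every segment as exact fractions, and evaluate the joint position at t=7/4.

Δ: Δ0=8, Δ1=-1/3
row 1: diag=8, rhs=-50; c'=3/8, d'=-25/4
back: M1=-25/4
M: M0=0, M1=-25/4, M2=0
seg 0: a=-5, c=M0/2=0, d=(M1−M0)/(6·1)=-25/24, b=Δ0−h0·(2M0+M1)/6=217/24
seg 1: a=3, c=M1/2=-25/8, d=(M2−M1)/(6·3)=25/72, b=Δ1−h1·(2M1+M2)/6=71/12
t_q=7/4 → seg 1, τ=3/4; S=3+71/12·τ+-25/8·τ²+25/72·τ³=2983/512

  seg 0: a=-5 b=217/24 c=0 d=-25/24
  seg 1: a=3 b=71/12 c=-25/8 d=25/72
S(7/4) = 2983/512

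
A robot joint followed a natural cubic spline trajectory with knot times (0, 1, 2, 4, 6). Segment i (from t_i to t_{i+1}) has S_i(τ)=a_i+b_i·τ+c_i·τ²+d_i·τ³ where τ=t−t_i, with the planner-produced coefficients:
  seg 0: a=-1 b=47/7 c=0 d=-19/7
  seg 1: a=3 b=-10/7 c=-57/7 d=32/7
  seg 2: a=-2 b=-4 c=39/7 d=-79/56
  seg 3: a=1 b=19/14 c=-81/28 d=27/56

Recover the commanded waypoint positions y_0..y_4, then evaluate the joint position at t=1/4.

y_0=-1 y_1=3 y_2=-2 y_3=1 y_4=-4
S(1/4) = 285/448

y_0 = S_0(0) = a_0 = -1
y_1 = S_1(0) = a_1 = 3
y_2 = S_2(0) = a_2 = -2
y_3 = S_3(0) = a_3 = 1
y_4 = S_3(2) = -4
t_q=1/4 is in segment 0 (τ=1/4); S_0(τ)=285/448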